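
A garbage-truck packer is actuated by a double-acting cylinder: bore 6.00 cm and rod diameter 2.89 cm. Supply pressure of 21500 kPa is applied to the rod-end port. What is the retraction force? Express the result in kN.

Rod-side annular area A_ann = π/4 × (6.00² − 2.89²) = 21.71 cm^2
On retraction the pressure acts on the annular area (bore minus rod).
F = P × A_ann

F ≈ 46.7 kN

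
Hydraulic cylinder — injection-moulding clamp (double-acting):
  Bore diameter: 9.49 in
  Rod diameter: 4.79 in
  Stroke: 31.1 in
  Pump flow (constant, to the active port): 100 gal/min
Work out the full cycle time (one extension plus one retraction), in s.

Cap-side area A_cap = π/4 × (9.49 in)² = 70.73 in^2
Rod-side annular area A_ann = π/4 × (9.49² − 4.79²) = 52.71 in^2
t_ext = A_cap·L/Q = 5.714 s
t_ret = A_ann·L/Q = 4.258 s
t_cycle = t_ext + t_ret

t ≈ 9.97 s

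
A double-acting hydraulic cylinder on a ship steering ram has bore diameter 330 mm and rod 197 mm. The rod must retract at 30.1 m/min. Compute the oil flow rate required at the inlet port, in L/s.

Q ≈ 27.6 L/s

Rod-side annular area A_ann = π/4 × (330² − 197²) = 55050 mm^2
Q = A × v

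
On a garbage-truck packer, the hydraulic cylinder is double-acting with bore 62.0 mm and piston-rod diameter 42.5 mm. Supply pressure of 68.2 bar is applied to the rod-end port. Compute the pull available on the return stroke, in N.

F ≈ 10900 N

Rod-side annular area A_ann = π/4 × (62.0² − 42.5²) = 1600 mm^2
On retraction the pressure acts on the annular area (bore minus rod).
F = P × A_ann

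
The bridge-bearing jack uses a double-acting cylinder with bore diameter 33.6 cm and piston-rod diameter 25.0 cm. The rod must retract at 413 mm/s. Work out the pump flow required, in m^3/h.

Q ≈ 58.8 m^3/h

Rod-side annular area A_ann = π/4 × (33.6² − 25.0²) = 395.8 cm^2
Q = A × v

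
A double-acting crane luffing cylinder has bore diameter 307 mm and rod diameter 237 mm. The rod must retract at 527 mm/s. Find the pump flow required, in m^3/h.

Q ≈ 56.7 m^3/h

Rod-side annular area A_ann = π/4 × (307² − 237²) = 29910 mm^2
Q = A × v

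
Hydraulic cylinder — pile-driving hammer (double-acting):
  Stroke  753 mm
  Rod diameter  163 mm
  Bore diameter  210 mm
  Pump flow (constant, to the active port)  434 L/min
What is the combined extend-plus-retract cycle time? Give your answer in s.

t ≈ 5.04 s

Cap-side area A_cap = π/4 × (210 mm)² = 34640 mm^2
Rod-side annular area A_ann = π/4 × (210² − 163²) = 13770 mm^2
t_ext = A_cap·L/Q = 3.606 s
t_ret = A_ann·L/Q = 1.433 s
t_cycle = t_ext + t_ret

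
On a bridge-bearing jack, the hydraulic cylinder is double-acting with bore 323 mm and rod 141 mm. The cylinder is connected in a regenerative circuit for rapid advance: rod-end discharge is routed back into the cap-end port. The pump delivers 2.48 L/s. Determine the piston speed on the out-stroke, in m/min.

In regeneration the rod-end outflow joins the pump flow into the cap end, so the net volume the pump must supply per unit advance equals the rod cross-section area.
Rod cross-section A_rod = π/4 × (141 mm)² = 15610 mm^2
v = Q_pump / A_rod

v ≈ 9.53 m/min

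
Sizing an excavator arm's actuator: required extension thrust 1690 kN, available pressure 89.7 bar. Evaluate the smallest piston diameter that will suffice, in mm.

Extension force acts on the full piston face: F = P × (π/4)D².
D = √(4F / (πP)) = √(4 × 1690 kN / (π × 89.7 bar))

D ≈ 490 mm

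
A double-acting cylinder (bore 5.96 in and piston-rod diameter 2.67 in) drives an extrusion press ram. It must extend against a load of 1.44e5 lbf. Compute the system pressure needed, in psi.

Cap-side area A_cap = π/4 × (5.96 in)² = 27.90 in^2
P = F / A = 1.44e5 lbf / A

P ≈ 5160 psi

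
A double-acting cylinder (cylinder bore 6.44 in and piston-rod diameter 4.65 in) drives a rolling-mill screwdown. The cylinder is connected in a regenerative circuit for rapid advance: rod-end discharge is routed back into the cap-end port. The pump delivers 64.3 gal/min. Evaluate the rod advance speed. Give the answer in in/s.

In regeneration the rod-end outflow joins the pump flow into the cap end, so the net volume the pump must supply per unit advance equals the rod cross-section area.
Rod cross-section A_rod = π/4 × (4.65 in)² = 16.98 in^2
v = Q_pump / A_rod

v ≈ 14.6 in/s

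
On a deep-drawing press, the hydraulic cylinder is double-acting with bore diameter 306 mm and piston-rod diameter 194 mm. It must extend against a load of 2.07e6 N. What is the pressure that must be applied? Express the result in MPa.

Cap-side area A_cap = π/4 × (306 mm)² = 73540 mm^2
P = F / A = 2.07e6 N / A

P ≈ 28.1 MPa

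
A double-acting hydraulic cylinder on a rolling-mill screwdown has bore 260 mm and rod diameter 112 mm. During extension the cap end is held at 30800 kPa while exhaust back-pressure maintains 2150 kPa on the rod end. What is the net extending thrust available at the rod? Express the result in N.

Cap-side area A_cap = π/4 × (260 mm)² = 53090 mm^2
Rod-side annular area A_ann = π/4 × (260² − 112²) = 43240 mm^2
Net thrust = P_cap·A_cap − P_rod·A_ann = 1.635e6 N − 92970 N

F ≈ 1.54e6 N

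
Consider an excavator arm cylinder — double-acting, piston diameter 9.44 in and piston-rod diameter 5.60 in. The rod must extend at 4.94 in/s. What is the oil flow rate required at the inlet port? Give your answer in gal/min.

Q ≈ 89.8 gal/min

Cap-side area A_cap = π/4 × (9.44 in)² = 69.99 in^2
Q = A × v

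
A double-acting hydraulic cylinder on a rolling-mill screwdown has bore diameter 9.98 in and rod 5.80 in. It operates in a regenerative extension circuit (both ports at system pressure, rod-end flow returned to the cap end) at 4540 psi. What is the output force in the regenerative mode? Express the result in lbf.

With equal pressure on both faces, forces on the annular region cancel; the net push is pressure × rod cross-section.
Rod cross-section A_rod = π/4 × (5.80 in)² = 26.42 in^2
F = P × A_rod

F ≈ 1.20e5 lbf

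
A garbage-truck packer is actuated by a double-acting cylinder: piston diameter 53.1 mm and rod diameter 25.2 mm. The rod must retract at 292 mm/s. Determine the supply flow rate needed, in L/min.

Rod-side annular area A_ann = π/4 × (53.1² − 25.2²) = 1716 mm^2
Q = A × v

Q ≈ 30.1 L/min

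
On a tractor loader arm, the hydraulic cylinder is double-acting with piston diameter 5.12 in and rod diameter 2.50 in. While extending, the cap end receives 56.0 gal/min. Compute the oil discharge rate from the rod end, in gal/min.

Cap-side area A_cap = π/4 × (5.12 in)² = 20.59 in^2
Rod-side annular area A_ann = π/4 × (5.12² − 2.50²) = 15.68 in^2
Piston speed v = Q_in/A_cap; rod-end outflow Q_out = v × A_ann = Q_in × A_ann/A_cap.

Q_out ≈ 42.6 gal/min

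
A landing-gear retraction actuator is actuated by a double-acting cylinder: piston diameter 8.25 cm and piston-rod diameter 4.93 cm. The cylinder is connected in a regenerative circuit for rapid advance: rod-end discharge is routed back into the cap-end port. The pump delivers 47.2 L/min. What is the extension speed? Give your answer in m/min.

In regeneration the rod-end outflow joins the pump flow into the cap end, so the net volume the pump must supply per unit advance equals the rod cross-section area.
Rod cross-section A_rod = π/4 × (4.93 cm)² = 19.09 cm^2
v = Q_pump / A_rod

v ≈ 24.7 m/min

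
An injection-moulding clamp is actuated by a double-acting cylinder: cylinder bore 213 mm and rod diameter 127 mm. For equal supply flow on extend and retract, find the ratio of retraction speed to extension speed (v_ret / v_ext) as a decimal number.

v_ret/v_ext ≈ 1.55

Cap-side area A_cap = π/4 × (213 mm)² = 35630 mm^2
Rod-side annular area A_ann = π/4 × (213² − 127²) = 22970 mm^2
For equal Q, v ∝ 1/A, so v_ret/v_ext = A_cap/A_ann.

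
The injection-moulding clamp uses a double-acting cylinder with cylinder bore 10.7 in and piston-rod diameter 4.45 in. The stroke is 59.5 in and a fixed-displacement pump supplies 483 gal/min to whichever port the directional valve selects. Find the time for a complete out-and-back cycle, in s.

Cap-side area A_cap = π/4 × (10.7 in)² = 89.92 in^2
Rod-side annular area A_ann = π/4 × (10.7² − 4.45²) = 74.37 in^2
t_ext = A_cap·L/Q = 2.877 s
t_ret = A_ann·L/Q = 2.380 s
t_cycle = t_ext + t_ret

t ≈ 5.26 s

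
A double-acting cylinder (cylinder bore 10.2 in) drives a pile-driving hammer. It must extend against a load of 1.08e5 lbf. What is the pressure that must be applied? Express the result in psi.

Cap-side area A_cap = π/4 × (10.2 in)² = 81.71 in^2
P = F / A = 1.08e5 lbf / A

P ≈ 1320 psi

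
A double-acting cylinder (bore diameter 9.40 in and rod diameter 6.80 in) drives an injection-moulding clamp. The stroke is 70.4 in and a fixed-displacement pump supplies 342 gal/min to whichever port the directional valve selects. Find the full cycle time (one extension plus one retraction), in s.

Cap-side area A_cap = π/4 × (9.40 in)² = 69.40 in^2
Rod-side annular area A_ann = π/4 × (9.40² − 6.80²) = 33.08 in^2
t_ext = A_cap·L/Q = 3.710 s
t_ret = A_ann·L/Q = 1.769 s
t_cycle = t_ext + t_ret

t ≈ 5.48 s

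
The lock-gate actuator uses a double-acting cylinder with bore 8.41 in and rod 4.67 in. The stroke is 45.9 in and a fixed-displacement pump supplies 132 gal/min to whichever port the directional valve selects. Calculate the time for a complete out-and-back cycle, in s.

t ≈ 8.49 s

Cap-side area A_cap = π/4 × (8.41 in)² = 55.55 in^2
Rod-side annular area A_ann = π/4 × (8.41² − 4.67²) = 38.42 in^2
t_ext = A_cap·L/Q = 5.017 s
t_ret = A_ann·L/Q = 3.470 s
t_cycle = t_ext + t_ret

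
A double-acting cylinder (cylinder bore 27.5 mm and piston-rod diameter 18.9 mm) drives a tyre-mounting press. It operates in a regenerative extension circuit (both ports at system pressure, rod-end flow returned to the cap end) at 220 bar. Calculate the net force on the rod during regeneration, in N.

With equal pressure on both faces, forces on the annular region cancel; the net push is pressure × rod cross-section.
Rod cross-section A_rod = π/4 × (18.9 mm)² = 280.6 mm^2
F = P × A_rod

F ≈ 6170 N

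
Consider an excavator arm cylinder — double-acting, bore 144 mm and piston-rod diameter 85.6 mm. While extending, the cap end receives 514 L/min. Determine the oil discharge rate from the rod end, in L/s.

Q_out ≈ 5.54 L/s

Cap-side area A_cap = π/4 × (144 mm)² = 16290 mm^2
Rod-side annular area A_ann = π/4 × (144² − 85.6²) = 10530 mm^2
Piston speed v = Q_in/A_cap; rod-end outflow Q_out = v × A_ann = Q_in × A_ann/A_cap.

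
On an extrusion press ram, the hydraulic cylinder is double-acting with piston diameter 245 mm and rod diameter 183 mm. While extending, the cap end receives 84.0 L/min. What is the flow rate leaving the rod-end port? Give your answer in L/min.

Q_out ≈ 37.1 L/min

Cap-side area A_cap = π/4 × (245 mm)² = 47140 mm^2
Rod-side annular area A_ann = π/4 × (245² − 183²) = 20840 mm^2
Piston speed v = Q_in/A_cap; rod-end outflow Q_out = v × A_ann = Q_in × A_ann/A_cap.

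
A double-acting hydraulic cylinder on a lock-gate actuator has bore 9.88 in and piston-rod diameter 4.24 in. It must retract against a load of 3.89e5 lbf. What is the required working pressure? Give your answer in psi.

P ≈ 6220 psi

Rod-side annular area A_ann = π/4 × (9.88² − 4.24²) = 62.55 in^2
Retraction: pressure acts on the annular area.
P = F / A = 3.89e5 lbf / A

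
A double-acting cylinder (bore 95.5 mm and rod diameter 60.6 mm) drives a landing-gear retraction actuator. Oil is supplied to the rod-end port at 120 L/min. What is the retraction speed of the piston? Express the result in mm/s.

Rod-side annular area A_ann = π/4 × (95.5² − 60.6²) = 4279 mm^2
Flow into the rod-end port fills the annular volume.
v = Q / A

v ≈ 467 mm/s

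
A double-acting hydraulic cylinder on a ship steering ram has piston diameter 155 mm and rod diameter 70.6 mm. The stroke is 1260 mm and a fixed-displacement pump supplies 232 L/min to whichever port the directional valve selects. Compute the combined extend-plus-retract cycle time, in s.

t ≈ 11.0 s

Cap-side area A_cap = π/4 × (155 mm)² = 18870 mm^2
Rod-side annular area A_ann = π/4 × (155² − 70.6²) = 14950 mm^2
t_ext = A_cap·L/Q = 6.149 s
t_ret = A_ann·L/Q = 4.873 s
t_cycle = t_ext + t_ret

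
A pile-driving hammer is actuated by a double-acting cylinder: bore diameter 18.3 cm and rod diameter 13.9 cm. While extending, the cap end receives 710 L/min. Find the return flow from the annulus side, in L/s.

Cap-side area A_cap = π/4 × (18.3 cm)² = 263.0 cm^2
Rod-side annular area A_ann = π/4 × (18.3² − 13.9²) = 111.3 cm^2
Piston speed v = Q_in/A_cap; rod-end outflow Q_out = v × A_ann = Q_in × A_ann/A_cap.

Q_out ≈ 5.01 L/s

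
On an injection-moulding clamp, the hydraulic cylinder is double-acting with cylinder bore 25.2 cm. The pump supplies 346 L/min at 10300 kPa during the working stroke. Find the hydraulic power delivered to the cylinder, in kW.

W ≈ 59.4 kW

Hydraulic power = P × Q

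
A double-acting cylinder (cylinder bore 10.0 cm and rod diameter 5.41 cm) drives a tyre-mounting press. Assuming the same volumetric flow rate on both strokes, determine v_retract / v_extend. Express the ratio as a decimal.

Cap-side area A_cap = π/4 × (10.0 cm)² = 78.54 cm^2
Rod-side annular area A_ann = π/4 × (10.0² − 5.41²) = 55.55 cm^2
For equal Q, v ∝ 1/A, so v_ret/v_ext = A_cap/A_ann.

v_ret/v_ext ≈ 1.41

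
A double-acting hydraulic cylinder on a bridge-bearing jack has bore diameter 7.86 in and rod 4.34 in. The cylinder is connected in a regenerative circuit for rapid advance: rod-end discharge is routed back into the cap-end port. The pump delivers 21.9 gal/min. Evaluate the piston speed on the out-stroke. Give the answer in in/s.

v ≈ 5.70 in/s

In regeneration the rod-end outflow joins the pump flow into the cap end, so the net volume the pump must supply per unit advance equals the rod cross-section area.
Rod cross-section A_rod = π/4 × (4.34 in)² = 14.79 in^2
v = Q_pump / A_rod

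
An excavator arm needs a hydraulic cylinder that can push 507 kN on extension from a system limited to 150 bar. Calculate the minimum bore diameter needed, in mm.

Extension force acts on the full piston face: F = P × (π/4)D².
D = √(4F / (πP)) = √(4 × 507 kN / (π × 150 bar))

D ≈ 207 mm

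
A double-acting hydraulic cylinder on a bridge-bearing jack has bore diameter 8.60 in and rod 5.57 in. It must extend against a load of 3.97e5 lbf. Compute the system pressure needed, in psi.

P ≈ 6830 psi

Cap-side area A_cap = π/4 × (8.60 in)² = 58.09 in^2
P = F / A = 3.97e5 lbf / A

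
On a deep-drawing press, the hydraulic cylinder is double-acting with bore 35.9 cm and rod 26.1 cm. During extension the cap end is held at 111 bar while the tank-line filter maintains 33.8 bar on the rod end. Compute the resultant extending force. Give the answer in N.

F ≈ 9.62e5 N

Cap-side area A_cap = π/4 × (35.9 cm)² = 1012 cm^2
Rod-side annular area A_ann = π/4 × (35.9² − 26.1²) = 477.2 cm^2
Net thrust = P_cap·A_cap − P_rod·A_ann = 1.124e6 N − 1.613e5 N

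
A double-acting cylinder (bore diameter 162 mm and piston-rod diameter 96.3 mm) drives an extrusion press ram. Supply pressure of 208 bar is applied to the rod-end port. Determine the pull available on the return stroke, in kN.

F ≈ 277 kN

Rod-side annular area A_ann = π/4 × (162² − 96.3²) = 13330 mm^2
On retraction the pressure acts on the annular area (bore minus rod).
F = P × A_ann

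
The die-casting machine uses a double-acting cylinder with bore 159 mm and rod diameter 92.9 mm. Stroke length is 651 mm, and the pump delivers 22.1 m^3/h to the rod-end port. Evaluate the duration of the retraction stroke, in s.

t ≈ 1.39 s

Rod-side annular area A_ann = π/4 × (159² − 92.9²) = 13080 mm^2
Swept volume V = A × L; t = V / Q = A·L / Q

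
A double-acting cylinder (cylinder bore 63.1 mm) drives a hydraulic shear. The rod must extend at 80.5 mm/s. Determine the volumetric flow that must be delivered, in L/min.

Cap-side area A_cap = π/4 × (63.1 mm)² = 3127 mm^2
Q = A × v

Q ≈ 15.1 L/min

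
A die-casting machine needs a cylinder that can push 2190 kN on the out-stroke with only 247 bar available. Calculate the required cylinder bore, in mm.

Extension force acts on the full piston face: F = P × (π/4)D².
D = √(4F / (πP)) = √(4 × 2190 kN / (π × 247 bar))

D ≈ 336 mm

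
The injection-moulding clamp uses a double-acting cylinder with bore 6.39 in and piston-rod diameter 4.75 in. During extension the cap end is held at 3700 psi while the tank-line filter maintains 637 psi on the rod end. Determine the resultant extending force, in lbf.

Cap-side area A_cap = π/4 × (6.39 in)² = 32.07 in^2
Rod-side annular area A_ann = π/4 × (6.39² − 4.75²) = 14.35 in^2
Net thrust = P_cap·A_cap − P_rod·A_ann = 1.187e5 lbf − 9140 lbf

F ≈ 1.10e5 lbf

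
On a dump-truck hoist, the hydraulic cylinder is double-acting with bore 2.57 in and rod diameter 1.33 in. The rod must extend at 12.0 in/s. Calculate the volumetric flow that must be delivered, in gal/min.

Q ≈ 16.2 gal/min

Cap-side area A_cap = π/4 × (2.57 in)² = 5.187 in^2
Q = A × v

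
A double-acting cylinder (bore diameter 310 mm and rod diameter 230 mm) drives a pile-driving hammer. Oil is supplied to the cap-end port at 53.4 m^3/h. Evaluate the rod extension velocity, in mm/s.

Cap-side area A_cap = π/4 × (310 mm)² = 75480 mm^2
v = Q / A

v ≈ 197 mm/s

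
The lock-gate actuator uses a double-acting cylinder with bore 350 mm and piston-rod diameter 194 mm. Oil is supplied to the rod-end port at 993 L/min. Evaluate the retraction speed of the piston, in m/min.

v ≈ 14.9 m/min

Rod-side annular area A_ann = π/4 × (350² − 194²) = 66650 mm^2
Flow into the rod-end port fills the annular volume.
v = Q / A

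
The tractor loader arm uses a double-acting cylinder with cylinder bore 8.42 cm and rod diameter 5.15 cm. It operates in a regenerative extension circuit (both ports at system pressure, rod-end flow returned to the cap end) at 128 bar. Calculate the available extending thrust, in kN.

With equal pressure on both faces, forces on the annular region cancel; the net push is pressure × rod cross-section.
Rod cross-section A_rod = π/4 × (5.15 cm)² = 20.83 cm^2
F = P × A_rod

F ≈ 26.7 kN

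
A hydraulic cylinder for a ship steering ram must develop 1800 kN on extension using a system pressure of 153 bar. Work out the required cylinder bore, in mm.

D ≈ 387 mm

Extension force acts on the full piston face: F = P × (π/4)D².
D = √(4F / (πP)) = √(4 × 1800 kN / (π × 153 bar))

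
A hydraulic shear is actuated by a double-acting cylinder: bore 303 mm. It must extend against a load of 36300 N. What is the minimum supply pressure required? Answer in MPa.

Cap-side area A_cap = π/4 × (303 mm)² = 72110 mm^2
P = F / A = 36300 N / A

P ≈ 0.503 MPa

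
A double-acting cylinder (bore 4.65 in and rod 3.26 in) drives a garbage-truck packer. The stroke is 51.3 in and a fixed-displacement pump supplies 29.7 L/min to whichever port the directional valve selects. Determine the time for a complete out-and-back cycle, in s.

Cap-side area A_cap = π/4 × (4.65 in)² = 16.98 in^2
Rod-side annular area A_ann = π/4 × (4.65² − 3.26²) = 8.635 in^2
t_ext = A_cap·L/Q = 28.84 s
t_ret = A_ann·L/Q = 14.67 s
t_cycle = t_ext + t_ret

t ≈ 43.5 s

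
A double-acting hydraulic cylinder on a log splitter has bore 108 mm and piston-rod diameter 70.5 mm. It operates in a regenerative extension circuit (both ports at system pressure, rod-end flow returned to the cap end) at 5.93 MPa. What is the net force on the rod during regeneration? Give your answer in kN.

With equal pressure on both faces, forces on the annular region cancel; the net push is pressure × rod cross-section.
Rod cross-section A_rod = π/4 × (70.5 mm)² = 3904 mm^2
F = P × A_rod

F ≈ 23.1 kN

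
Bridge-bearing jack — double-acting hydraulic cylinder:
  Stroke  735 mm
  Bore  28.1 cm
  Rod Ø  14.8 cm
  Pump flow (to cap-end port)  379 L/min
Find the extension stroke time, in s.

Cap-side area A_cap = π/4 × (28.1 cm)² = 620.2 cm^2
Swept volume V = A × L; t = V / Q = A·L / Q

t ≈ 7.22 s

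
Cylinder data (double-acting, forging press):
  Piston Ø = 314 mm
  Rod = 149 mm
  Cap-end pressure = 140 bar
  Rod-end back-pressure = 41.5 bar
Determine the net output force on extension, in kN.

F ≈ 835 kN

Cap-side area A_cap = π/4 × (314 mm)² = 77440 mm^2
Rod-side annular area A_ann = π/4 × (314² − 149²) = 60000 mm^2
Net thrust = P_cap·A_cap − P_rod·A_ann = 1084 kN − 249.0 kN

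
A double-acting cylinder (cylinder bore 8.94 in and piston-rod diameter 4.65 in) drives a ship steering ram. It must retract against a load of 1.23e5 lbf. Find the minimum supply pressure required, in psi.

P ≈ 2690 psi

Rod-side annular area A_ann = π/4 × (8.94² − 4.65²) = 45.79 in^2
Retraction: pressure acts on the annular area.
P = F / A = 1.23e5 lbf / A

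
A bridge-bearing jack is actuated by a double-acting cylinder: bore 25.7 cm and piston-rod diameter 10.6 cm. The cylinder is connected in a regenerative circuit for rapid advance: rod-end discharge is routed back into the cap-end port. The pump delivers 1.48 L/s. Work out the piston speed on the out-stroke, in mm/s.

In regeneration the rod-end outflow joins the pump flow into the cap end, so the net volume the pump must supply per unit advance equals the rod cross-section area.
Rod cross-section A_rod = π/4 × (10.6 cm)² = 88.25 cm^2
v = Q_pump / A_rod

v ≈ 168 mm/s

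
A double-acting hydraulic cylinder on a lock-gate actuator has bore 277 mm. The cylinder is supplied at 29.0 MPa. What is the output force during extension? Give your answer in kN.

Cap-side area A_cap = π/4 × (277 mm)² = 60260 mm^2
F = P × A_cap = 29.0 MPa × A_cap

F ≈ 1750 kN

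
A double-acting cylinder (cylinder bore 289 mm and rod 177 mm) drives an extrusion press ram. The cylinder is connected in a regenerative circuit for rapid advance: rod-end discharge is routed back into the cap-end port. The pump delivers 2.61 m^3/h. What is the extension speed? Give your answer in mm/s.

In regeneration the rod-end outflow joins the pump flow into the cap end, so the net volume the pump must supply per unit advance equals the rod cross-section area.
Rod cross-section A_rod = π/4 × (177 mm)² = 24610 mm^2
v = Q_pump / A_rod

v ≈ 29.5 mm/s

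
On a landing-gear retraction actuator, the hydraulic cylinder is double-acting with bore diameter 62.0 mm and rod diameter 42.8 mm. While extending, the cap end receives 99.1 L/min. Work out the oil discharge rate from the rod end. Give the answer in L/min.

Q_out ≈ 51.9 L/min

Cap-side area A_cap = π/4 × (62.0 mm)² = 3019 mm^2
Rod-side annular area A_ann = π/4 × (62.0² − 42.8²) = 1580 mm^2
Piston speed v = Q_in/A_cap; rod-end outflow Q_out = v × A_ann = Q_in × A_ann/A_cap.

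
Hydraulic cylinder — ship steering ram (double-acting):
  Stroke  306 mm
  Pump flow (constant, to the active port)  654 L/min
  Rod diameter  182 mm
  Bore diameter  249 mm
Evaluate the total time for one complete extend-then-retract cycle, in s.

Cap-side area A_cap = π/4 × (249 mm)² = 48700 mm^2
Rod-side annular area A_ann = π/4 × (249² − 182²) = 22680 mm^2
t_ext = A_cap·L/Q = 1.367 s
t_ret = A_ann·L/Q = 0.6367 s
t_cycle = t_ext + t_ret

t ≈ 2.00 s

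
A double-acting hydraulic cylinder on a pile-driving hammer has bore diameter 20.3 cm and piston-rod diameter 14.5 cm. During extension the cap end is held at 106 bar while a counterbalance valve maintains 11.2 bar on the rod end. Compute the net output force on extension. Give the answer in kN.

F ≈ 325 kN

Cap-side area A_cap = π/4 × (20.3 cm)² = 323.7 cm^2
Rod-side annular area A_ann = π/4 × (20.3² − 14.5²) = 158.5 cm^2
Net thrust = P_cap·A_cap − P_rod·A_ann = 343.1 kN − 17.75 kN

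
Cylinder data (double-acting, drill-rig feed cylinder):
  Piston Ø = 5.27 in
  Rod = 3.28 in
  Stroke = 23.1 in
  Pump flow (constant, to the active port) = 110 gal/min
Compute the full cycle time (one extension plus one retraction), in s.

t ≈ 1.92 s

Cap-side area A_cap = π/4 × (5.27 in)² = 21.81 in^2
Rod-side annular area A_ann = π/4 × (5.27² − 3.28²) = 13.36 in^2
t_ext = A_cap·L/Q = 1.190 s
t_ret = A_ann·L/Q = 0.7289 s
t_cycle = t_ext + t_ret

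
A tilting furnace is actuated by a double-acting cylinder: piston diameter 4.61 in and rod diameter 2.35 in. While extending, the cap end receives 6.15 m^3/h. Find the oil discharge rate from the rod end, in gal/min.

Q_out ≈ 20.0 gal/min

Cap-side area A_cap = π/4 × (4.61 in)² = 16.69 in^2
Rod-side annular area A_ann = π/4 × (4.61² − 2.35²) = 12.35 in^2
Piston speed v = Q_in/A_cap; rod-end outflow Q_out = v × A_ann = Q_in × A_ann/A_cap.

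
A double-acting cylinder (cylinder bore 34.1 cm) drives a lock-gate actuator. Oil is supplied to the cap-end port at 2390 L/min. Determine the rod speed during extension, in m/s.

v ≈ 0.436 m/s

Cap-side area A_cap = π/4 × (34.1 cm)² = 913.3 cm^2
v = Q / A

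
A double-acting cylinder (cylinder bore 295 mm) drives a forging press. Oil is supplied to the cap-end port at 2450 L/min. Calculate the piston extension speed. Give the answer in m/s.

v ≈ 0.597 m/s

Cap-side area A_cap = π/4 × (295 mm)² = 68350 mm^2
v = Q / A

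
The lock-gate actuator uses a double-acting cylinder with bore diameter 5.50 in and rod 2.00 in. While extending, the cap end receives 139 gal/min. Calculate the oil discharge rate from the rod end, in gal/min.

Q_out ≈ 121 gal/min

Cap-side area A_cap = π/4 × (5.50 in)² = 23.76 in^2
Rod-side annular area A_ann = π/4 × (5.50² − 2.00²) = 20.62 in^2
Piston speed v = Q_in/A_cap; rod-end outflow Q_out = v × A_ann = Q_in × A_ann/A_cap.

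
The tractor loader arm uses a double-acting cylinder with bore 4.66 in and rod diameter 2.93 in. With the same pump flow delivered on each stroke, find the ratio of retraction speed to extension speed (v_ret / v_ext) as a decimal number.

Cap-side area A_cap = π/4 × (4.66 in)² = 17.06 in^2
Rod-side annular area A_ann = π/4 × (4.66² − 2.93²) = 10.31 in^2
For equal Q, v ∝ 1/A, so v_ret/v_ext = A_cap/A_ann.

v_ret/v_ext ≈ 1.65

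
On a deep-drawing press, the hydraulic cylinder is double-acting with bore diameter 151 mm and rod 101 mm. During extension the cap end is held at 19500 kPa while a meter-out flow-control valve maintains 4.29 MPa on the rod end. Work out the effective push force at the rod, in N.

F ≈ 3.07e5 N

Cap-side area A_cap = π/4 × (151 mm)² = 17910 mm^2
Rod-side annular area A_ann = π/4 × (151² − 101²) = 9896 mm^2
Net thrust = P_cap·A_cap − P_rod·A_ann = 3.492e5 N − 42450 N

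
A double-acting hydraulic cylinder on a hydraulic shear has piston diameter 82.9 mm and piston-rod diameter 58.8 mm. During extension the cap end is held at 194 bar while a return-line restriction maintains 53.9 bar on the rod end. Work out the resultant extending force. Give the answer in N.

F ≈ 90300 N

Cap-side area A_cap = π/4 × (82.9 mm)² = 5398 mm^2
Rod-side annular area A_ann = π/4 × (82.9² − 58.8²) = 2682 mm^2
Net thrust = P_cap·A_cap − P_rod·A_ann = 1.047e5 N − 14460 N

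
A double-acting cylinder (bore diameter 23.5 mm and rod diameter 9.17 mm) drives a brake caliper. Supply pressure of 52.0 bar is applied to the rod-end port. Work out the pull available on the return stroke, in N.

Rod-side annular area A_ann = π/4 × (23.5² − 9.17²) = 367.7 mm^2
On retraction the pressure acts on the annular area (bore minus rod).
F = P × A_ann

F ≈ 1910 N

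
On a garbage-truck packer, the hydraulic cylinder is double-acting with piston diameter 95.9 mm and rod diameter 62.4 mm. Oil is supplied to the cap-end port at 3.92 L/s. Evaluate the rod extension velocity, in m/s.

Cap-side area A_cap = π/4 × (95.9 mm)² = 7223 mm^2
v = Q / A

v ≈ 0.543 m/s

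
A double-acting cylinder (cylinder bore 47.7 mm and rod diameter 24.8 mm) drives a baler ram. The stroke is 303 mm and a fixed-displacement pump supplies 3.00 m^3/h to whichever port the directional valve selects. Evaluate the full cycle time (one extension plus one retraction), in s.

Cap-side area A_cap = π/4 × (47.7 mm)² = 1787 mm^2
Rod-side annular area A_ann = π/4 × (47.7² − 24.8²) = 1304 mm^2
t_ext = A_cap·L/Q = 0.6498 s
t_ret = A_ann·L/Q = 0.4741 s
t_cycle = t_ext + t_ret

t ≈ 1.12 s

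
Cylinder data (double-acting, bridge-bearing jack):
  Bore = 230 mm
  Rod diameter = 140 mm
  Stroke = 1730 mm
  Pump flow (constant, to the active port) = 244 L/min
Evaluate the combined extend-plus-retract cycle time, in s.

Cap-side area A_cap = π/4 × (230 mm)² = 41550 mm^2
Rod-side annular area A_ann = π/4 × (230² − 140²) = 26150 mm^2
t_ext = A_cap·L/Q = 17.67 s
t_ret = A_ann·L/Q = 11.13 s
t_cycle = t_ext + t_ret

t ≈ 28.8 s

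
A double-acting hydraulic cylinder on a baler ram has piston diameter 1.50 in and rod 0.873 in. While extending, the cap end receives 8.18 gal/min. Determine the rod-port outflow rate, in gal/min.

Q_out ≈ 5.41 gal/min

Cap-side area A_cap = π/4 × (1.50 in)² = 1.767 in^2
Rod-side annular area A_ann = π/4 × (1.50² − 0.873²) = 1.169 in^2
Piston speed v = Q_in/A_cap; rod-end outflow Q_out = v × A_ann = Q_in × A_ann/A_cap.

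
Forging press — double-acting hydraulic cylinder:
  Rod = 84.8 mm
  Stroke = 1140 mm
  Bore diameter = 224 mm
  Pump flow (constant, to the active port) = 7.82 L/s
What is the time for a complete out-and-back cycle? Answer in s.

t ≈ 10.7 s

Cap-side area A_cap = π/4 × (224 mm)² = 39410 mm^2
Rod-side annular area A_ann = π/4 × (224² − 84.8²) = 33760 mm^2
t_ext = A_cap·L/Q = 5.745 s
t_ret = A_ann·L/Q = 4.922 s
t_cycle = t_ext + t_ret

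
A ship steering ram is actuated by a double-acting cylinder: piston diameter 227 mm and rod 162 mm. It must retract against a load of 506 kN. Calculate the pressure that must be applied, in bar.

Rod-side annular area A_ann = π/4 × (227² − 162²) = 19860 mm^2
Retraction: pressure acts on the annular area.
P = F / A = 506 kN / A

P ≈ 255 bar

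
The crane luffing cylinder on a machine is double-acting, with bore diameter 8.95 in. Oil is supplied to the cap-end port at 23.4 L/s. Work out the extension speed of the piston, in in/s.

Cap-side area A_cap = π/4 × (8.95 in)² = 62.91 in^2
v = Q / A

v ≈ 22.7 in/s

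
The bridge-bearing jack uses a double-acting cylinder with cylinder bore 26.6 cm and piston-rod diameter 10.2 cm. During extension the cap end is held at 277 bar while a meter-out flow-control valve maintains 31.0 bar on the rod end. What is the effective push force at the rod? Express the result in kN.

Cap-side area A_cap = π/4 × (26.6 cm)² = 555.7 cm^2
Rod-side annular area A_ann = π/4 × (26.6² − 10.2²) = 474.0 cm^2
Net thrust = P_cap·A_cap − P_rod·A_ann = 1539 kN − 146.9 kN

F ≈ 1390 kN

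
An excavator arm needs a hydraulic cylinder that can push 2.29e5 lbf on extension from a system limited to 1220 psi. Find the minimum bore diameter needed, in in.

D ≈ 15.5 in

Extension force acts on the full piston face: F = P × (π/4)D².
D = √(4F / (πP)) = √(4 × 2.29e5 lbf / (π × 1220 psi))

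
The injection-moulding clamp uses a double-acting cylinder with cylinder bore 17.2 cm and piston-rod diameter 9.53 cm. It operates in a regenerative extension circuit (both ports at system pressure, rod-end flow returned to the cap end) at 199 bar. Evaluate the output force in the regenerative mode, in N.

F ≈ 1.42e5 N

With equal pressure on both faces, forces on the annular region cancel; the net push is pressure × rod cross-section.
Rod cross-section A_rod = π/4 × (9.53 cm)² = 71.33 cm^2
F = P × A_rod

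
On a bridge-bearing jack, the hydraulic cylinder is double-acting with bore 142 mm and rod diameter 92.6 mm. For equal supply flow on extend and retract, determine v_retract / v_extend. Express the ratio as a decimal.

Cap-side area A_cap = π/4 × (142 mm)² = 15840 mm^2
Rod-side annular area A_ann = π/4 × (142² − 92.6²) = 9102 mm^2
For equal Q, v ∝ 1/A, so v_ret/v_ext = A_cap/A_ann.

v_ret/v_ext ≈ 1.74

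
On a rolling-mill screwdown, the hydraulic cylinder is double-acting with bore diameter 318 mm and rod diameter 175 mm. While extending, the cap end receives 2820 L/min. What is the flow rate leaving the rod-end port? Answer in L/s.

Q_out ≈ 32.8 L/s

Cap-side area A_cap = π/4 × (318 mm)² = 79420 mm^2
Rod-side annular area A_ann = π/4 × (318² − 175²) = 55370 mm^2
Piston speed v = Q_in/A_cap; rod-end outflow Q_out = v × A_ann = Q_in × A_ann/A_cap.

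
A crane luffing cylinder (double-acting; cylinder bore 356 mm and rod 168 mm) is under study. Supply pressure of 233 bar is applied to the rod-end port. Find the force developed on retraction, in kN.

Rod-side annular area A_ann = π/4 × (356² − 168²) = 77370 mm^2
On retraction the pressure acts on the annular area (bore minus rod).
F = P × A_ann

F ≈ 1800 kN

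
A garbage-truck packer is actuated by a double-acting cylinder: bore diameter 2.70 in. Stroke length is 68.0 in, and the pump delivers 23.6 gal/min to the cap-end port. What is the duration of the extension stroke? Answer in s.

Cap-side area A_cap = π/4 × (2.70 in)² = 5.726 in^2
Swept volume V = A × L; t = V / Q = A·L / Q

t ≈ 4.29 s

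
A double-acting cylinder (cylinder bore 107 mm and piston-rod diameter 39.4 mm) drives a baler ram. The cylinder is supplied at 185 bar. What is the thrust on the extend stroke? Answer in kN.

F ≈ 166 kN

Cap-side area A_cap = π/4 × (107 mm)² = 8992 mm^2
F = P × A_cap = 185 bar × A_cap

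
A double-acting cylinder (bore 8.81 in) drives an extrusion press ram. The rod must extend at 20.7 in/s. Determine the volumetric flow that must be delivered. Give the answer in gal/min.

Q ≈ 328 gal/min

Cap-side area A_cap = π/4 × (8.81 in)² = 60.96 in^2
Q = A × v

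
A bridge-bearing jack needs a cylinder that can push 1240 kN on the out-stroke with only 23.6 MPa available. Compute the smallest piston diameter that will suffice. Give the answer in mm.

D ≈ 259 mm

Extension force acts on the full piston face: F = P × (π/4)D².
D = √(4F / (πP)) = √(4 × 1240 kN / (π × 23.6 MPa))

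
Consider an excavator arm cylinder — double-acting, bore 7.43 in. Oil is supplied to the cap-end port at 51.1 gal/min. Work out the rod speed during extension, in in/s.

v ≈ 4.54 in/s

Cap-side area A_cap = π/4 × (7.43 in)² = 43.36 in^2
v = Q / A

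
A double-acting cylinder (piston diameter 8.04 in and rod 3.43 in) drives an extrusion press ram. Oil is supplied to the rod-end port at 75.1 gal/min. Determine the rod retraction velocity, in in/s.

v ≈ 6.96 in/s

Rod-side annular area A_ann = π/4 × (8.04² − 3.43²) = 41.53 in^2
Flow into the rod-end port fills the annular volume.
v = Q / A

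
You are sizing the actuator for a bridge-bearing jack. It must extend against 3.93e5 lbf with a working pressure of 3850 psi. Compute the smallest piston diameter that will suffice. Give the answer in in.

D ≈ 11.4 in

Extension force acts on the full piston face: F = P × (π/4)D².
D = √(4F / (πP)) = √(4 × 3.93e5 lbf / (π × 3850 psi))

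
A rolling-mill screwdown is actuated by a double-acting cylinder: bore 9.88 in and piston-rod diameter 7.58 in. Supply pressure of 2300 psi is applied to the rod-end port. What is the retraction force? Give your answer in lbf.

F ≈ 72500 lbf

Rod-side annular area A_ann = π/4 × (9.88² − 7.58²) = 31.54 in^2
On retraction the pressure acts on the annular area (bore minus rod).
F = P × A_ann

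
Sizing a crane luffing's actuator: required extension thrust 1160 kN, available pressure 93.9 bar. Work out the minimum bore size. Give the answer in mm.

Extension force acts on the full piston face: F = P × (π/4)D².
D = √(4F / (πP)) = √(4 × 1160 kN / (π × 93.9 bar))

D ≈ 397 mm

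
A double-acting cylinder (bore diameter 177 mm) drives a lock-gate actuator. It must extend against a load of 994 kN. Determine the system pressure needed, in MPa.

P ≈ 40.4 MPa

Cap-side area A_cap = π/4 × (177 mm)² = 24610 mm^2
P = F / A = 994 kN / A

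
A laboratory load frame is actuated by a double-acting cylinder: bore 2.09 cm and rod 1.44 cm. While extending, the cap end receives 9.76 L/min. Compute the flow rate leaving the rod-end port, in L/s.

Q_out ≈ 0.0854 L/s

Cap-side area A_cap = π/4 × (2.09 cm)² = 3.431 cm^2
Rod-side annular area A_ann = π/4 × (2.09² − 1.44²) = 1.802 cm^2
Piston speed v = Q_in/A_cap; rod-end outflow Q_out = v × A_ann = Q_in × A_ann/A_cap.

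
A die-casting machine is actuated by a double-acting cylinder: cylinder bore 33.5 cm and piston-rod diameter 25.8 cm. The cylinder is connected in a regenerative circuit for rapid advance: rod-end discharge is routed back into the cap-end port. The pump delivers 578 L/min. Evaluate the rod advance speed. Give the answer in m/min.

In regeneration the rod-end outflow joins the pump flow into the cap end, so the net volume the pump must supply per unit advance equals the rod cross-section area.
Rod cross-section A_rod = π/4 × (25.8 cm)² = 522.8 cm^2
v = Q_pump / A_rod

v ≈ 11.1 m/min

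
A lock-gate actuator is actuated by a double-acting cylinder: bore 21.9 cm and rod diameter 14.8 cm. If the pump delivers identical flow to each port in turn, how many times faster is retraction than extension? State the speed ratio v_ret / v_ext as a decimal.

v_ret/v_ext ≈ 1.84

Cap-side area A_cap = π/4 × (21.9 cm)² = 376.7 cm^2
Rod-side annular area A_ann = π/4 × (21.9² − 14.8²) = 204.7 cm^2
For equal Q, v ∝ 1/A, so v_ret/v_ext = A_cap/A_ann.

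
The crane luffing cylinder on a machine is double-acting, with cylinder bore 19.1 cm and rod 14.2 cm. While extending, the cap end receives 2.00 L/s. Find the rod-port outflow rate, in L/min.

Cap-side area A_cap = π/4 × (19.1 cm)² = 286.5 cm^2
Rod-side annular area A_ann = π/4 × (19.1² − 14.2²) = 128.2 cm^2
Piston speed v = Q_in/A_cap; rod-end outflow Q_out = v × A_ann = Q_in × A_ann/A_cap.

Q_out ≈ 53.7 L/min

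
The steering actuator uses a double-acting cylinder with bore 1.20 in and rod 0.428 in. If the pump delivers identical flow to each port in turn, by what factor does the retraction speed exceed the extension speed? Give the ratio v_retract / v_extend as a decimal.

v_ret/v_ext ≈ 1.15

Cap-side area A_cap = π/4 × (1.20 in)² = 1.131 in^2
Rod-side annular area A_ann = π/4 × (1.20² − 0.428²) = 0.9871 in^2
For equal Q, v ∝ 1/A, so v_ret/v_ext = A_cap/A_ann.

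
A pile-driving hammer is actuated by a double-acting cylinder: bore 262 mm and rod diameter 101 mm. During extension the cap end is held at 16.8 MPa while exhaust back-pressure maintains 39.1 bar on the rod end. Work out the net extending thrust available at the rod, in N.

F ≈ 7.26e5 N

Cap-side area A_cap = π/4 × (262 mm)² = 53910 mm^2
Rod-side annular area A_ann = π/4 × (262² − 101²) = 45900 mm^2
Net thrust = P_cap·A_cap − P_rod·A_ann = 9.057e5 N − 1.795e5 N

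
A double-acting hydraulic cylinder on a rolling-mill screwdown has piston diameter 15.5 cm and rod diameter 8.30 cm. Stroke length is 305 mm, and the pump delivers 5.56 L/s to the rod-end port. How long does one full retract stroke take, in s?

Rod-side annular area A_ann = π/4 × (15.5² − 8.30²) = 134.6 cm^2
Swept volume V = A × L; t = V / Q = A·L / Q

t ≈ 0.738 s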